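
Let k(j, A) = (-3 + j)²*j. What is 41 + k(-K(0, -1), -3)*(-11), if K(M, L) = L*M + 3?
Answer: 1229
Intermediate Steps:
K(M, L) = 3 + L*M
k(j, A) = j*(-3 + j)²
41 + k(-K(0, -1), -3)*(-11) = 41 + ((-(3 - 1*0))*(-3 - (3 - 1*0))²)*(-11) = 41 + ((-(3 + 0))*(-3 - (3 + 0))²)*(-11) = 41 + ((-1*3)*(-3 - 1*3)²)*(-11) = 41 - 3*(-3 - 3)²*(-11) = 41 - 3*(-6)²*(-11) = 41 - 3*36*(-11) = 41 - 108*(-11) = 41 + 1188 = 1229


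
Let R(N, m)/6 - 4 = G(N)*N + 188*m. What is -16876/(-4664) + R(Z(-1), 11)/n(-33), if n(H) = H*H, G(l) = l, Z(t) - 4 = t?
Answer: 580399/38478 ≈ 15.084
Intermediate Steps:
Z(t) = 4 + t
n(H) = H²
R(N, m) = 24 + 6*N² + 1128*m (R(N, m) = 24 + 6*(N*N + 188*m) = 24 + 6*(N² + 188*m) = 24 + (6*N² + 1128*m) = 24 + 6*N² + 1128*m)
-16876/(-4664) + R(Z(-1), 11)/n(-33) = -16876/(-4664) + (24 + 6*(4 - 1)² + 1128*11)/((-33)²) = -16876*(-1/4664) + (24 + 6*3² + 12408)/1089 = 4219/1166 + (24 + 6*9 + 12408)*(1/1089) = 4219/1166 + (24 + 54 + 12408)*(1/1089) = 4219/1166 + 12486*(1/1089) = 4219/1166 + 4162/363 = 580399/38478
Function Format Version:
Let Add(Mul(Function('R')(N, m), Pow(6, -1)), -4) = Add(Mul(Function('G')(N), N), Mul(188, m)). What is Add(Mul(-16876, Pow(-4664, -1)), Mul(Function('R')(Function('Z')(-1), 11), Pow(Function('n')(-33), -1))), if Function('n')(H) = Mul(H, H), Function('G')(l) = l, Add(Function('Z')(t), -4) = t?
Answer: Rational(580399, 38478) ≈ 15.084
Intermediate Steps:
Function('Z')(t) = Add(4, t)
Function('n')(H) = Pow(H, 2)
Function('R')(N, m) = Add(24, Mul(6, Pow(N, 2)), Mul(1128, m)) (Function('R')(N, m) = Add(24, Mul(6, Add(Mul(N, N), Mul(188, m)))) = Add(24, Mul(6, Add(Pow(N, 2), Mul(188, m)))) = Add(24, Add(Mul(6, Pow(N, 2)), Mul(1128, m))) = Add(24, Mul(6, Pow(N, 2)), Mul(1128, m)))
Add(Mul(-16876, Pow(-4664, -1)), Mul(Function('R')(Function('Z')(-1), 11), Pow(Function('n')(-33), -1))) = Add(Mul(-16876, Pow(-4664, -1)), Mul(Add(24, Mul(6, Pow(Add(4, -1), 2)), Mul(1128, 11)), Pow(Pow(-33, 2), -1))) = Add(Mul(-16876, Rational(-1, 4664)), Mul(Add(24, Mul(6, Pow(3, 2)), 12408), Pow(1089, -1))) = Add(Rational(4219, 1166), Mul(Add(24, Mul(6, 9), 12408), Rational(1, 1089))) = Add(Rational(4219, 1166), Mul(Add(24, 54, 12408), Rational(1, 1089))) = Add(Rational(4219, 1166), Mul(12486, Rational(1, 1089))) = Add(Rational(4219, 1166), Rational(4162, 363)) = Rational(580399, 38478)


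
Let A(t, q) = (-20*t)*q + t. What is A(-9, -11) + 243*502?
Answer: 119997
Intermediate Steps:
A(t, q) = t - 20*q*t (A(t, q) = -20*q*t + t = t - 20*q*t)
A(-9, -11) + 243*502 = -9*(1 - 20*(-11)) + 243*502 = -9*(1 + 220) + 121986 = -9*221 + 121986 = -1989 + 121986 = 119997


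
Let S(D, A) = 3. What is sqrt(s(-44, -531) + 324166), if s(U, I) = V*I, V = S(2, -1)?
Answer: sqrt(322573) ≈ 567.96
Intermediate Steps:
V = 3
s(U, I) = 3*I
sqrt(s(-44, -531) + 324166) = sqrt(3*(-531) + 324166) = sqrt(-1593 + 324166) = sqrt(322573)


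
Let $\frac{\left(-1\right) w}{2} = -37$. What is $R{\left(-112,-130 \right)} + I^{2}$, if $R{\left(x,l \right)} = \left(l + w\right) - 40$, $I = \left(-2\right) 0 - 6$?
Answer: $-60$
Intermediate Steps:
$w = 74$ ($w = \left(-2\right) \left(-37\right) = 74$)
$I = -6$ ($I = 0 - 6 = -6$)
$R{\left(x,l \right)} = 34 + l$ ($R{\left(x,l \right)} = \left(l + 74\right) - 40 = \left(74 + l\right) - 40 = 34 + l$)
$R{\left(-112,-130 \right)} + I^{2} = \left(34 - 130\right) + \left(-6\right)^{2} = -96 + 36 = -60$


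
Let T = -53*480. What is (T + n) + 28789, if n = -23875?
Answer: -20526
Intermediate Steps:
T = -25440
(T + n) + 28789 = (-25440 - 23875) + 28789 = -49315 + 28789 = -20526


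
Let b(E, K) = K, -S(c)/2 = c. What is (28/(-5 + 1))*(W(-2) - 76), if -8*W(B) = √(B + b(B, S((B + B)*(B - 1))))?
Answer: 532 + 7*I*√26/8 ≈ 532.0 + 4.4616*I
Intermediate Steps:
S(c) = -2*c
W(B) = -√(B - 4*B*(-1 + B))/8 (W(B) = -√(B - 2*(B + B)*(B - 1))/8 = -√(B - 2*2*B*(-1 + B))/8 = -√(B - 4*B*(-1 + B))/8)
(28/(-5 + 1))*(W(-2) - 76) = (28/(-5 + 1))*(-I*√26/8 - 76) = (28/(-4))*(-I*√26/8 - 76) = (-¼*28)*(-I*√26/8 - 76) = -7*(-I*√26/8 - 76) = -7*(-76 - I*√26/8) = 532 + 7*I*√26/8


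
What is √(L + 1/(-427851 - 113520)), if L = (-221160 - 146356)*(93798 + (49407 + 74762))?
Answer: I*√23477777024117105631423/541371 ≈ 2.8303e+5*I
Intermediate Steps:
L = -80106359972 (L = -367516*(93798 + 124169) = -367516*217967 = -80106359972)
√(L + 1/(-427851 - 113520)) = √(-80106359972 + 1/(-427851 - 113520)) = √(-80106359972 + 1/(-541371)) = √(-80106359972 - 1/541371) = √(-43367260204401613/541371) = I*√23477777024117105631423/541371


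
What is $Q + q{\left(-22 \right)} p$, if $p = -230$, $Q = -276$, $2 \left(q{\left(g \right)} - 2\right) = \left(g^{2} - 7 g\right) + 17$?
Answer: $-76061$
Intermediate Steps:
$q{\left(g \right)} = \frac{21}{2} + \frac{g^{2}}{2} - \frac{7 g}{2}$ ($q{\left(g \right)} = 2 + \frac{\left(g^{2} - 7 g\right) + 17}{2} = 2 + \frac{17 + g^{2} - 7 g}{2} = 2 + \left(\frac{17}{2} + \frac{g^{2}}{2} - \frac{7 g}{2}\right) = \frac{21}{2} + \frac{g^{2}}{2} - \frac{7 g}{2}$)
$Q + q{\left(-22 \right)} p = -276 + \left(\frac{21}{2} + \frac{\left(-22\right)^{2}}{2} - -77\right) \left(-230\right) = -276 + \left(\frac{21}{2} + \frac{1}{2} \cdot 484 + 77\right) \left(-230\right) = -276 + \left(\frac{21}{2} + 242 + 77\right) \left(-230\right) = -276 + \frac{659}{2} \left(-230\right) = -276 - 75785 = -76061$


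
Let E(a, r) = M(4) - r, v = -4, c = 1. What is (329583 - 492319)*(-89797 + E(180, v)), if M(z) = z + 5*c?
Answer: 14611089024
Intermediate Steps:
M(z) = 5 + z (M(z) = z + 5*1 = z + 5 = 5 + z)
E(a, r) = 9 - r (E(a, r) = (5 + 4) - r = 9 - r)
(329583 - 492319)*(-89797 + E(180, v)) = (329583 - 492319)*(-89797 + (9 - 1*(-4))) = -162736*(-89797 + (9 + 4)) = -162736*(-89797 + 13) = -162736*(-89784) = 14611089024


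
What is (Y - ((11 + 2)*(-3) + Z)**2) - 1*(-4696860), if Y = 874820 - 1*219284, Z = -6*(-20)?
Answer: 5345835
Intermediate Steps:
Z = 120
Y = 655536 (Y = 874820 - 219284 = 655536)
(Y - ((11 + 2)*(-3) + Z)**2) - 1*(-4696860) = (655536 - ((11 + 2)*(-3) + 120)**2) - 1*(-4696860) = (655536 - (13*(-3) + 120)**2) + 4696860 = (655536 - (-39 + 120)**2) + 4696860 = (655536 - 1*81**2) + 4696860 = (655536 - 1*6561) + 4696860 = (655536 - 6561) + 4696860 = 648975 + 4696860 = 5345835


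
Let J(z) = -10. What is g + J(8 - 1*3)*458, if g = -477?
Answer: -5057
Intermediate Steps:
g + J(8 - 1*3)*458 = -477 - 10*458 = -477 - 4580 = -5057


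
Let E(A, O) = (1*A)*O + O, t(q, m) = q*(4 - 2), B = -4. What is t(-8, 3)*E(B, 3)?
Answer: 144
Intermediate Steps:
t(q, m) = 2*q (t(q, m) = q*2 = 2*q)
E(A, O) = O + A*O (E(A, O) = A*O + O = O + A*O)
t(-8, 3)*E(B, 3) = (2*(-8))*(3*(1 - 4)) = -48*(-3) = -16*(-9) = 144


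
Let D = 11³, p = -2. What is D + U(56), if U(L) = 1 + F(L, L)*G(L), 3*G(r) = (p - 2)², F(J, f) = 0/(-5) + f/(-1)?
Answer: 3100/3 ≈ 1033.3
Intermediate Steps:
F(J, f) = -f (F(J, f) = 0*(-⅕) + f*(-1) = 0 - f = -f)
G(r) = 16/3 (G(r) = (-2 - 2)²/3 = (⅓)*(-4)² = (⅓)*16 = 16/3)
D = 1331
U(L) = 1 - 16*L/3 (U(L) = 1 - L*(16/3) = 1 - 16*L/3)
D + U(56) = 1331 + (1 - 16/3*56) = 1331 + (1 - 896/3) = 1331 - 893/3 = 3100/3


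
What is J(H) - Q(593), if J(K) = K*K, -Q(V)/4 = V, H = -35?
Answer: 3597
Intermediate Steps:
Q(V) = -4*V
J(K) = K**2
J(H) - Q(593) = (-35)**2 - (-4)*593 = 1225 - 1*(-2372) = 1225 + 2372 = 3597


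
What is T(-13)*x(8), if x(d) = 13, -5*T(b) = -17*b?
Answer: -2873/5 ≈ -574.60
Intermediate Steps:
T(b) = 17*b/5 (T(b) = -(-17)*b/5 = 17*b/5)
T(-13)*x(8) = ((17/5)*(-13))*13 = -221/5*13 = -2873/5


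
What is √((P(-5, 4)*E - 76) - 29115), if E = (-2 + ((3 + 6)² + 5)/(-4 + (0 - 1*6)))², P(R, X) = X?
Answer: I*√718539/5 ≈ 169.53*I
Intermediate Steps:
E = 2809/25 (E = (-2 + (9² + 5)/(-4 + (0 - 6)))² = (-2 + (81 + 5)/(-4 - 6))² = (-2 + 86/(-10))² = (-2 + 86*(-⅒))² = (-2 - 43/5)² = (-53/5)² = 2809/25 ≈ 112.36)
√((P(-5, 4)*E - 76) - 29115) = √((4*(2809/25) - 76) - 29115) = √((11236/25 - 76) - 29115) = √(9336/25 - 29115) = √(-718539/25) = I*√718539/5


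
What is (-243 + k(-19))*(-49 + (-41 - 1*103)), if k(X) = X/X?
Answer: 46706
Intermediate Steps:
k(X) = 1
(-243 + k(-19))*(-49 + (-41 - 1*103)) = (-243 + 1)*(-49 + (-41 - 1*103)) = -242*(-49 + (-41 - 103)) = -242*(-49 - 144) = -242*(-193) = 46706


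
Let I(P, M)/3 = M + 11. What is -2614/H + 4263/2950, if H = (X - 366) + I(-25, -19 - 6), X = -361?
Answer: 10989547/2268550 ≈ 4.8443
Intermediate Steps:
I(P, M) = 33 + 3*M (I(P, M) = 3*(M + 11) = 3*(11 + M) = 33 + 3*M)
H = -769 (H = (-361 - 366) + (33 + 3*(-19 - 6)) = -727 + (33 + 3*(-25)) = -727 + (33 - 75) = -727 - 42 = -769)
-2614/H + 4263/2950 = -2614/(-769) + 4263/2950 = -2614*(-1/769) + 4263*(1/2950) = 2614/769 + 4263/2950 = 10989547/2268550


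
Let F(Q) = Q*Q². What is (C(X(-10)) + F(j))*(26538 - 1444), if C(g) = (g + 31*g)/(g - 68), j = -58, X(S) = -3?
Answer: -347623568464/71 ≈ -4.8961e+9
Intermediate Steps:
C(g) = 32*g/(-68 + g) (C(g) = (32*g)/(-68 + g) = 32*g/(-68 + g))
F(Q) = Q³
(C(X(-10)) + F(j))*(26538 - 1444) = (32*(-3)/(-68 - 3) + (-58)³)*(26538 - 1444) = (32*(-3)/(-71) - 195112)*25094 = (32*(-3)*(-1/71) - 195112)*25094 = (96/71 - 195112)*25094 = -13852856/71*25094 = -347623568464/71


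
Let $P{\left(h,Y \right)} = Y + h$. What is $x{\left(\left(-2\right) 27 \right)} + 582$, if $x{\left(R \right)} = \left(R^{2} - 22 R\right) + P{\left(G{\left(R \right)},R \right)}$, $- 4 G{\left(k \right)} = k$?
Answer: $\frac{9291}{2} \approx 4645.5$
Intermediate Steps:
$G{\left(k \right)} = - \frac{k}{4}$
$x{\left(R \right)} = R^{2} - \frac{85 R}{4}$ ($x{\left(R \right)} = \left(R^{2} - 22 R\right) + \left(R - \frac{R}{4}\right) = \left(R^{2} - 22 R\right) + \frac{3 R}{4} = R^{2} - \frac{85 R}{4}$)
$x{\left(\left(-2\right) 27 \right)} + 582 = \frac{\left(-2\right) 27 \left(-85 + 4 \left(\left(-2\right) 27\right)\right)}{4} + 582 = \frac{1}{4} \left(-54\right) \left(-85 + 4 \left(-54\right)\right) + 582 = \frac{1}{4} \left(-54\right) \left(-85 - 216\right) + 582 = \frac{1}{4} \left(-54\right) \left(-301\right) + 582 = \frac{8127}{2} + 582 = \frac{9291}{2}$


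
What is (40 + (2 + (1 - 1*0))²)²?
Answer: 2401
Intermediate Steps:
(40 + (2 + (1 - 1*0))²)² = (40 + (2 + (1 + 0))²)² = (40 + (2 + 1)²)² = (40 + 3²)² = (40 + 9)² = 49² = 2401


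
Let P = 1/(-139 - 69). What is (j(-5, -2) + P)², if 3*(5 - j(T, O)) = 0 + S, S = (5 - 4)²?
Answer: 8462281/389376 ≈ 21.733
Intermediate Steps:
S = 1 (S = 1² = 1)
j(T, O) = 14/3 (j(T, O) = 5 - (0 + 1)/3 = 5 - ⅓*1 = 5 - ⅓ = 14/3)
P = -1/208 (P = 1/(-208) = -1/208 ≈ -0.0048077)
(j(-5, -2) + P)² = (14/3 - 1/208)² = (2909/624)² = 8462281/389376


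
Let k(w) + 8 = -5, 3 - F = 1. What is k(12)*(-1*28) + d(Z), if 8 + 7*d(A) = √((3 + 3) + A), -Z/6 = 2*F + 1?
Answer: 2540/7 + 2*I*√6/7 ≈ 362.86 + 0.69985*I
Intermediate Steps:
F = 2 (F = 3 - 1*1 = 3 - 1 = 2)
Z = -30 (Z = -6*(2*2 + 1) = -6*(4 + 1) = -6*5 = -30)
k(w) = -13 (k(w) = -8 - 5 = -13)
d(A) = -8/7 + √(6 + A)/7 (d(A) = -8/7 + √((3 + 3) + A)/7 = -8/7 + √(6 + A)/7)
k(12)*(-1*28) + d(Z) = -(-13)*28 + (-8/7 + √(6 - 30)/7) = -13*(-28) + (-8/7 + √(-24)/7) = 364 + (-8/7 + (2*I*√6)/7) = 364 + (-8/7 + 2*I*√6/7) = 2540/7 + 2*I*√6/7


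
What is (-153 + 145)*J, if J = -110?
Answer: 880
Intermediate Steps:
(-153 + 145)*J = (-153 + 145)*(-110) = -8*(-110) = 880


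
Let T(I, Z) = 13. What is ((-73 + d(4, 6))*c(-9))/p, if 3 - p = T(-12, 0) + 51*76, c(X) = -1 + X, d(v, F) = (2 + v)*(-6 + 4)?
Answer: -425/1943 ≈ -0.21873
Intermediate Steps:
d(v, F) = -4 - 2*v (d(v, F) = (2 + v)*(-2) = -4 - 2*v)
p = -3886 (p = 3 - (13 + 51*76) = 3 - (13 + 3876) = 3 - 1*3889 = 3 - 3889 = -3886)
((-73 + d(4, 6))*c(-9))/p = ((-73 + (-4 - 2*4))*(-1 - 9))/(-3886) = ((-73 + (-4 - 8))*(-10))*(-1/3886) = ((-73 - 12)*(-10))*(-1/3886) = -85*(-10)*(-1/3886) = 850*(-1/3886) = -425/1943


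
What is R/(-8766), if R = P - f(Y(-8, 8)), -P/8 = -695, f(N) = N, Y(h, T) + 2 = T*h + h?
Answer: -313/487 ≈ -0.64271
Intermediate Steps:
Y(h, T) = -2 + h + T*h (Y(h, T) = -2 + (T*h + h) = -2 + (h + T*h) = -2 + h + T*h)
P = 5560 (P = -8*(-695) = 5560)
R = 5634 (R = 5560 - (-2 - 8 + 8*(-8)) = 5560 - (-2 - 8 - 64) = 5560 - 1*(-74) = 5560 + 74 = 5634)
R/(-8766) = 5634/(-8766) = 5634*(-1/8766) = -313/487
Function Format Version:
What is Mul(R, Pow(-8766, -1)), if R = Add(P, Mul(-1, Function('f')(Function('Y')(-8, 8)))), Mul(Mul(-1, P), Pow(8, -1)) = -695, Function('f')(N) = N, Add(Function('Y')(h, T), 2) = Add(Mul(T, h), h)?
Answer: Rational(-313, 487) ≈ -0.64271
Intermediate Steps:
Function('Y')(h, T) = Add(-2, h, Mul(T, h)) (Function('Y')(h, T) = Add(-2, Add(Mul(T, h), h)) = Add(-2, Add(h, Mul(T, h))) = Add(-2, h, Mul(T, h)))
P = 5560 (P = Mul(-8, -695) = 5560)
R = 5634 (R = Add(5560, Mul(-1, Add(-2, -8, Mul(8, -8)))) = Add(5560, Mul(-1, Add(-2, -8, -64))) = Add(5560, Mul(-1, -74)) = Add(5560, 74) = 5634)
Mul(R, Pow(-8766, -1)) = Mul(5634, Pow(-8766, -1)) = Mul(5634, Rational(-1, 8766)) = Rational(-313, 487)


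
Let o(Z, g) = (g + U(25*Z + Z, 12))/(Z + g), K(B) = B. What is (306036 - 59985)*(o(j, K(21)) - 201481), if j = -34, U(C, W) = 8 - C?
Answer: -49591881882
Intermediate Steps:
o(Z, g) = (8 + g - 26*Z)/(Z + g) (o(Z, g) = (g + (8 - (25*Z + Z)))/(Z + g) = (g + (8 - 26*Z))/(Z + g) = (8 + g - 26*Z)/(Z + g))
(306036 - 59985)*(o(j, K(21)) - 201481) = (306036 - 59985)*((8 + 21 - 26*(-34))/(-34 + 21) - 201481) = 246051*((8 + 21 + 884)/(-13) - 201481) = 246051*(-1/13*913 - 201481) = 246051*(-913/13 - 201481) = 246051*(-2620166/13) = -49591881882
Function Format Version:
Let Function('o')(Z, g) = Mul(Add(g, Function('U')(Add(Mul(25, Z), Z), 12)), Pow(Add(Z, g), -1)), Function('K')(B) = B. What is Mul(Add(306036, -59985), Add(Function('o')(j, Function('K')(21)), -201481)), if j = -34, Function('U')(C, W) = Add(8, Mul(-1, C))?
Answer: -49591881882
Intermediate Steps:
Function('o')(Z, g) = Mul(Pow(Add(Z, g), -1), Add(8, g, Mul(-26, Z))) (Function('o')(Z, g) = Mul(Add(g, Add(8, Mul(-1, Add(Mul(25, Z), Z)))), Pow(Add(Z, g), -1)) = Mul(Add(g, Add(8, Mul(-1, Mul(26, Z)))), Pow(Add(Z, g), -1)) = Mul(Add(g, Add(8, Mul(-26, Z))), Pow(Add(Z, g), -1)) = Mul(Add(8, g, Mul(-26, Z)), Pow(Add(Z, g), -1)) = Mul(Pow(Add(Z, g), -1), Add(8, g, Mul(-26, Z))))
Mul(Add(306036, -59985), Add(Function('o')(j, Function('K')(21)), -201481)) = Mul(Add(306036, -59985), Add(Mul(Pow(Add(-34, 21), -1), Add(8, 21, Mul(-26, -34))), -201481)) = Mul(246051, Add(Mul(Pow(-13, -1), Add(8, 21, 884)), -201481)) = Mul(246051, Add(Mul(Rational(-1, 13), 913), -201481)) = Mul(246051, Add(Rational(-913, 13), -201481)) = Mul(246051, Rational(-2620166, 13)) = -49591881882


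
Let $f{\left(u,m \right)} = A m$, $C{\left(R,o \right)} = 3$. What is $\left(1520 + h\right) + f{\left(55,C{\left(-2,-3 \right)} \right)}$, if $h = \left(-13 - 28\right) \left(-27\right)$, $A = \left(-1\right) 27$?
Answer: $2546$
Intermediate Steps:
$A = -27$
$f{\left(u,m \right)} = - 27 m$
$h = 1107$ ($h = \left(-41\right) \left(-27\right) = 1107$)
$\left(1520 + h\right) + f{\left(55,C{\left(-2,-3 \right)} \right)} = \left(1520 + 1107\right) - 81 = 2627 - 81 = 2546$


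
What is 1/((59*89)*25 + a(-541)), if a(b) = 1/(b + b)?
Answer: 1082/142039549 ≈ 7.6176e-6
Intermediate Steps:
a(b) = 1/(2*b)
1/((59*89)*25 + a(-541)) = 1/((59*89)*25 + (1/2)/(-541)) = 1/(5251*25 + (1/2)*(-1/541)) = 1/(131275 - 1/1082) = 1/(142039549/1082) = 1082/142039549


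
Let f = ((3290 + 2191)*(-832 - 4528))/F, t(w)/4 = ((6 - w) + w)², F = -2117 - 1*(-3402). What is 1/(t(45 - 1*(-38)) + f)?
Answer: -257/5838624 ≈ -4.4017e-5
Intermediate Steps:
F = 1285 (F = -2117 + 3402 = 1285)
t(w) = 144 (t(w) = 4*((6 - w) + w)² = 4*6² = 4*36 = 144)
f = -5875632/257 (f = ((3290 + 2191)*(-832 - 4528))/1285 = (5481*(-5360))*(1/1285) = -29378160*1/1285 = -5875632/257 ≈ -22862.)
1/(t(45 - 1*(-38)) + f) = 1/(144 - 5875632/257) = 1/(-5838624/257) = -257/5838624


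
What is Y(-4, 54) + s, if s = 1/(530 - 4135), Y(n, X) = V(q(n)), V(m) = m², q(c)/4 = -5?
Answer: 1441999/3605 ≈ 400.00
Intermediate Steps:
q(c) = -20 (q(c) = 4*(-5) = -20)
Y(n, X) = 400 (Y(n, X) = (-20)² = 400)
s = -1/3605 (s = 1/(-3605) = -1/3605 ≈ -0.00027739)
Y(-4, 54) + s = 400 - 1/3605 = 1441999/3605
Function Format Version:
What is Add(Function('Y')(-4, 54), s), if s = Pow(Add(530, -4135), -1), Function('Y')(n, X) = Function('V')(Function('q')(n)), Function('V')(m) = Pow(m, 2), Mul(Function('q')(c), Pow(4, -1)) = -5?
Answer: Rational(1441999, 3605) ≈ 400.00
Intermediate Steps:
Function('q')(c) = -20 (Function('q')(c) = Mul(4, -5) = -20)
Function('Y')(n, X) = 400 (Function('Y')(n, X) = Pow(-20, 2) = 400)
s = Rational(-1, 3605) (s = Pow(-3605, -1) = Rational(-1, 3605) ≈ -0.00027739)
Add(Function('Y')(-4, 54), s) = Add(400, Rational(-1, 3605)) = Rational(1441999, 3605)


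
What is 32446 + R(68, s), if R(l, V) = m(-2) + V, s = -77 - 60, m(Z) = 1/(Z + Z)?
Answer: 129235/4 ≈ 32309.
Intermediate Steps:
m(Z) = 1/(2*Z)
s = -137
R(l, V) = -¼ + V (R(l, V) = (½)/(-2) + V = (½)*(-½) + V = -¼ + V)
32446 + R(68, s) = 32446 + (-¼ - 137) = 32446 - 549/4 = 129235/4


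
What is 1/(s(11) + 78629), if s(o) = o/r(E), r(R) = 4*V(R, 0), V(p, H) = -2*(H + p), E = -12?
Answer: 96/7548395 ≈ 1.2718e-5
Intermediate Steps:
V(p, H) = -2*H - 2*p
r(R) = -8*R (r(R) = 4*(-2*0 - 2*R) = 4*(0 - 2*R) = 4*(-2*R) = -8*R)
s(o) = o/96 (s(o) = o/((-8*(-12))) = o/96)
1/(s(11) + 78629) = 1/((1/96)*11 + 78629) = 1/(11/96 + 78629) = 1/(7548395/96) = 96/7548395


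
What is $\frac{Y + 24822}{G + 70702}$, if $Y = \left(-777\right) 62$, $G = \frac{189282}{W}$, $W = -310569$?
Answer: $- \frac{604367274}{1829805013} \approx -0.33029$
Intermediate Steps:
$G = - \frac{63094}{103523}$ ($G = \frac{189282}{-310569} = 189282 \left(- \frac{1}{310569}\right) = - \frac{63094}{103523} \approx -0.60947$)
$Y = -48174$
$\frac{Y + 24822}{G + 70702} = \frac{-48174 + 24822}{- \frac{63094}{103523} + 70702} = - \frac{23352}{\frac{7319220052}{103523}} = \left(-23352\right) \frac{103523}{7319220052} = - \frac{604367274}{1829805013}$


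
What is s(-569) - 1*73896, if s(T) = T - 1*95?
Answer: -74560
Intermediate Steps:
s(T) = -95 + T (s(T) = T - 95 = -95 + T)
s(-569) - 1*73896 = (-95 - 569) - 1*73896 = -664 - 73896 = -74560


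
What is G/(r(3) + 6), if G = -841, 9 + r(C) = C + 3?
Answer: -841/3 ≈ -280.33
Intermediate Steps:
r(C) = -6 + C (r(C) = -9 + (C + 3) = -9 + (3 + C) = -6 + C)
G/(r(3) + 6) = -841/((-6 + 3) + 6) = -841/(-3 + 6) = -841/3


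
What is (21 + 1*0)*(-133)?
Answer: -2793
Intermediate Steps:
(21 + 1*0)*(-133) = (21 + 0)*(-133) = 21*(-133) = -2793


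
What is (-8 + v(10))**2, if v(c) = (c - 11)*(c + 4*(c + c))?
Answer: 9604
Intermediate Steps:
v(c) = 9*c*(-11 + c) (v(c) = (-11 + c)*(c + 4*(2*c)) = (-11 + c)*(c + 8*c) = (-11 + c)*(9*c) = 9*c*(-11 + c))
(-8 + v(10))**2 = (-8 + 9*10*(-11 + 10))**2 = (-8 + 9*10*(-1))**2 = (-8 - 90)**2 = (-98)**2 = 9604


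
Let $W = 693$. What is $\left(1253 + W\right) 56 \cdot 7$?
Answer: $762832$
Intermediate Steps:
$\left(1253 + W\right) 56 \cdot 7 = \left(1253 + 693\right) 56 \cdot 7 = 1946 \cdot 392 = 762832$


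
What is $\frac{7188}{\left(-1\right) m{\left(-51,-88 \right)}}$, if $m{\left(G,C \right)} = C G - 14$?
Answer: $- \frac{3594}{2237} \approx -1.6066$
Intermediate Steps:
$m{\left(G,C \right)} = -14 + C G$
$\frac{7188}{\left(-1\right) m{\left(-51,-88 \right)}} = \frac{7188}{\left(-1\right) \left(-14 - -4488\right)} = \frac{7188}{\left(-1\right) \left(-14 + 4488\right)} = \frac{7188}{\left(-1\right) 4474} = \frac{7188}{-4474} = 7188 \left(- \frac{1}{4474}\right) = - \frac{3594}{2237}$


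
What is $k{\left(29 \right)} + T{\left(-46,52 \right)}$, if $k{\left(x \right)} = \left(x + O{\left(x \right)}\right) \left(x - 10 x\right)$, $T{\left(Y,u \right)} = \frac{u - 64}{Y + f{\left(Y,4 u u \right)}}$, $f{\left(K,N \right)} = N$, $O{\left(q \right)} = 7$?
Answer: $- \frac{16865822}{1795} \approx -9396.0$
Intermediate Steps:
$T{\left(Y,u \right)} = \frac{-64 + u}{Y + 4 u^{2}}$ ($T{\left(Y,u \right)} = \frac{u - 64}{Y + 4 u u} = \frac{-64 + u}{Y + 4 u^{2}}$)
$k{\left(x \right)} = - 9 x \left(7 + x\right)$ ($k{\left(x \right)} = \left(x + 7\right) \left(x - 10 x\right) = \left(7 + x\right) \left(- 9 x\right) = - 9 x \left(7 + x\right)$)
$k{\left(29 \right)} + T{\left(-46,52 \right)} = \left(-9\right) 29 \left(7 + 29\right) + \frac{-64 + 52}{-46 + 4 \cdot 52^{2}} = \left(-9\right) 29 \cdot 36 + \frac{1}{-46 + 4 \cdot 2704} \left(-12\right) = -9396 + \frac{1}{-46 + 10816} \left(-12\right) = -9396 + \frac{1}{10770} \left(-12\right) = -9396 - \frac{2}{1795} = - \frac{16865822}{1795}$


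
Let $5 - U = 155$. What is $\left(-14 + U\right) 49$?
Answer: $-8036$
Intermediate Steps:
$U = -150$ ($U = 5 - 155 = -150$)
$\left(-14 + U\right) 49 = \left(-14 - 150\right) 49 = \left(-164\right) 49 = -8036$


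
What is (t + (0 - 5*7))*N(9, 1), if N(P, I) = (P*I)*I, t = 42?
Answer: 63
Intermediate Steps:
N(P, I) = P*I² (N(P, I) = (I*P)*I = P*I²)
(t + (0 - 5*7))*N(9, 1) = (42 + (0 - 5*7))*(9*1²) = (42 + (0 - 35))*(9*1) = (42 - 35)*9 = 7*9 = 63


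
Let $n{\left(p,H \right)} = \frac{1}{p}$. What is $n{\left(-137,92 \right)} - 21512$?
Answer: $- \frac{2947145}{137} \approx -21512.0$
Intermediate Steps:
$n{\left(-137,92 \right)} - 21512 = \frac{1}{-137} - 21512 = - \frac{1}{137} - 21512 = - \frac{2947145}{137}$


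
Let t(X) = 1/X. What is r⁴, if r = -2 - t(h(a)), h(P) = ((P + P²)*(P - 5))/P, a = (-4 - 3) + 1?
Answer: 151807041/9150625 ≈ 16.590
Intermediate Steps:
a = -6 (a = -7 + 1 = -6)
h(P) = (-5 + P)*(P + P²)/P (h(P) = ((P + P²)*(-5 + P))/P = ((-5 + P)*(P + P²))/P = (-5 + P)*(P + P²)/P)
r = -111/55 (r = -2 - 1/(-5 + (-6)² - 4*(-6)) = -2 - 1/(-5 + 36 + 24) = -2 - 1/55 = -111/55 ≈ -2.0182)
r⁴ = (-111/55)⁴ = 151807041/9150625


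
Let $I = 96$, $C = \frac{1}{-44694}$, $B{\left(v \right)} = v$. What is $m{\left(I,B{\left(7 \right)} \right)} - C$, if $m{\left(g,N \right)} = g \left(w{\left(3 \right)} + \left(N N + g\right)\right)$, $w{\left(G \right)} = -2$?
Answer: $\frac{613559233}{44694} \approx 13728.0$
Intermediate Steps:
$C = - \frac{1}{44694} \approx -2.2374 \cdot 10^{-5}$
$m{\left(g,N \right)} = g \left(-2 + g + N^{2}\right)$ ($m{\left(g,N \right)} = g \left(-2 + \left(N N + g\right)\right) = g \left(-2 + \left(N^{2} + g\right)\right) = g \left(-2 + \left(g + N^{2}\right)\right) = g \left(-2 + g + N^{2}\right)$)
$m{\left(I,B{\left(7 \right)} \right)} - C = 96 \left(-2 + 96 + 7^{2}\right) - - \frac{1}{44694} = 96 \left(-2 + 96 + 49\right) + \frac{1}{44694} = 96 \cdot 143 + \frac{1}{44694} = 13728 + \frac{1}{44694} = \frac{613559233}{44694}$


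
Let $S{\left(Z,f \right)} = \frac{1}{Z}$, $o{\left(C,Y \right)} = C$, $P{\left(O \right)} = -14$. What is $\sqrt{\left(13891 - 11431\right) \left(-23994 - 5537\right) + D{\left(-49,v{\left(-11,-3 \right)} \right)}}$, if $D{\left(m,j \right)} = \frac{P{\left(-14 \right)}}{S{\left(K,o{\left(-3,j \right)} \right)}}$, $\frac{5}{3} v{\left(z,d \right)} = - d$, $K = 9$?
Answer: $i \sqrt{72646386} \approx 8523.3 i$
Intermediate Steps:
$v{\left(z,d \right)} = - \frac{3 d}{5}$ ($v{\left(z,d \right)} = \frac{3 \left(- d\right)}{5} = - \frac{3 d}{5}$)
$D{\left(m,j \right)} = -126$ ($D{\left(m,j \right)} = - \frac{14}{\frac{1}{9}} = - 14 \frac{1}{\frac{1}{9}} = \left(-14\right) 9 = -126$)
$\sqrt{\left(13891 - 11431\right) \left(-23994 - 5537\right) + D{\left(-49,v{\left(-11,-3 \right)} \right)}} = \sqrt{\left(13891 - 11431\right) \left(-23994 - 5537\right) - 126} = \sqrt{2460 \left(-29531\right) - 126} = \sqrt{-72646260 - 126} = \sqrt{-72646386} = i \sqrt{72646386}$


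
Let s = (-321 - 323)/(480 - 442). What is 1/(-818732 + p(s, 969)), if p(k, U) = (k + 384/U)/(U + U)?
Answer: -104329/85417491719 ≈ -1.2214e-6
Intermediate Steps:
s = -322/19 (s = -644/38 = -644*1/38 = -322/19 ≈ -16.947)
p(k, U) = (k + 384/U)/(2*U) (p(k, U) = (k + 384/U)/((2*U)) = (k + 384/U)*(1/(2*U)) = (k + 384/U)/(2*U))
1/(-818732 + p(s, 969)) = 1/(-818732 + (½)*(384 + 969*(-322/19))/969²) = 1/(-818732 + (½)*(1/938961)*(384 - 16422)) = 1/(-818732 + (½)*(1/938961)*(-16038)) = 1/(-818732 - 891/104329) = 1/(-85417491719/104329) = -104329/85417491719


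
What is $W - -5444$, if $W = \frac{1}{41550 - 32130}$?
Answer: $\frac{51282481}{9420} \approx 5444.0$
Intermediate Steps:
$W = \frac{1}{9420} \approx 0.00010616$
$W - -5444 = \frac{1}{9420} - -5444 = \frac{1}{9420} + 5444 = \frac{51282481}{9420}$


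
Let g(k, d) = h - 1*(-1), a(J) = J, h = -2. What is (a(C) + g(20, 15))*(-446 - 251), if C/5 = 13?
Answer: -44608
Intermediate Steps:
C = 65 (C = 5*13 = 65)
g(k, d) = -1 (g(k, d) = -2 - 1*(-1) = -2 + 1 = -1)
(a(C) + g(20, 15))*(-446 - 251) = (65 - 1)*(-446 - 251) = 64*(-697) = -44608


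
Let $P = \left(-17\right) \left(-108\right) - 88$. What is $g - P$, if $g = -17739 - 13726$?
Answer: $-33213$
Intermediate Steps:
$g = -31465$
$P = 1748$ ($P = 1836 - 88 = 1748$)
$g - P = -31465 - 1748 = -33213$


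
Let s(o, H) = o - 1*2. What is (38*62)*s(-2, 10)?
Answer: -9424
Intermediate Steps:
s(o, H) = -2 + o (s(o, H) = o - 2 = -2 + o)
(38*62)*s(-2, 10) = (38*62)*(-2 - 2) = 2356*(-4) = -9424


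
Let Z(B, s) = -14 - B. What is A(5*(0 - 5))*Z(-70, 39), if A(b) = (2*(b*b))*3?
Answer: 210000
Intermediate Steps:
A(b) = 6*b² (A(b) = (2*b²)*3 = 6*b²)
A(5*(0 - 5))*Z(-70, 39) = (6*(5*(0 - 5))²)*(-14 - 1*(-70)) = (6*(5*(-5))²)*(-14 + 70) = (6*(-25)²)*56 = (6*625)*56 = 3750*56 = 210000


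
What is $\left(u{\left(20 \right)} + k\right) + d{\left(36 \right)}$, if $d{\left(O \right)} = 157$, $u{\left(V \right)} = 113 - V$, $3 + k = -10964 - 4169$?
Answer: $-14886$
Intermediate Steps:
$k = -15136$ ($k = -3 - 15133 = -15136$)
$\left(u{\left(20 \right)} + k\right) + d{\left(36 \right)} = \left(\left(113 - 20\right) - 15136\right) + 157 = \left(93 - 15136\right) + 157 = -15043 + 157 = -14886$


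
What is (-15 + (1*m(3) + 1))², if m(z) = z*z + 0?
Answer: 25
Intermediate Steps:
m(z) = z² (m(z) = z² + 0 = z²)
(-15 + (1*m(3) + 1))² = (-15 + (1*3² + 1))² = (-15 + (1*9 + 1))² = (-15 + (9 + 1))² = (-15 + 10)² = (-5)² = 25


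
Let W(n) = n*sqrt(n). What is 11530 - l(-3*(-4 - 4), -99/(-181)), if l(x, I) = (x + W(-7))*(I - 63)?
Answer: 2358226/181 - 79128*I*sqrt(7)/181 ≈ 13029.0 - 1156.6*I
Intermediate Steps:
W(n) = n**(3/2)
l(x, I) = (-63 + I)*(x - 7*I*sqrt(7)) (l(x, I) = (x + (-7)**(3/2))*(I - 63) = (x - 7*I*sqrt(7))*(-63 + I) = (-63 + I)*(x - 7*I*sqrt(7)))
11530 - l(-3*(-4 - 4), -99/(-181)) = 11530 - (-(-189)*(-4 - 4) + (-99/(-181))*(-3*(-4 - 4)) + 441*I*sqrt(7) - 7*I*(-99/(-181))*sqrt(7)) = 11530 - (-(-189)*(-8) + (-99*(-1/181))*(-3*(-8)) + 441*I*sqrt(7) - 7*I*(-99*(-1/181))*sqrt(7)) = 11530 - (-63*24 + (99/181)*24 + 441*I*sqrt(7) - 7*I*99/181*sqrt(7)) = 11530 - (-1512 + 2376/181 + 441*I*sqrt(7) - 693*I*sqrt(7)/181) = 11530 - (-271296/181 + 79128*I*sqrt(7)/181) = 11530 + (271296/181 - 79128*I*sqrt(7)/181) = 2358226/181 - 79128*I*sqrt(7)/181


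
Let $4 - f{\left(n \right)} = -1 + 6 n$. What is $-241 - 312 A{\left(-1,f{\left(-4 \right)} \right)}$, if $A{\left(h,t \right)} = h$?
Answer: $71$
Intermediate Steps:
$f{\left(n \right)} = 5 - 6 n$ ($f{\left(n \right)} = 4 - \left(-1 + 6 n\right) = 5 - 6 n$)
$-241 - 312 A{\left(-1,f{\left(-4 \right)} \right)} = -241 - -312 = -241 + 312 = 71$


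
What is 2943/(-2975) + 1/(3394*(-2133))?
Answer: -21305563061/21537220950 ≈ -0.98924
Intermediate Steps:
2943/(-2975) + 1/(3394*(-2133)) = 2943*(-1/2975) + (1/3394)*(-1/2133) = -2943/2975 - 1/7239402 = -21305563061/21537220950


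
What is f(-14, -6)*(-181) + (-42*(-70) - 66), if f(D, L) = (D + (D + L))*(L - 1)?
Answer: -40204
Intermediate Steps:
f(D, L) = (-1 + L)*(L + 2*D) (f(D, L) = (L + 2*D)*(-1 + L) = (-1 + L)*(L + 2*D))
f(-14, -6)*(-181) + (-42*(-70) - 66) = ((-6)**2 - 1*(-6) - 2*(-14) + 2*(-14)*(-6))*(-181) + (-42*(-70) - 66) = (36 + 6 + 28 + 168)*(-181) + (2940 - 66) = 238*(-181) + 2874 = -43078 + 2874 = -40204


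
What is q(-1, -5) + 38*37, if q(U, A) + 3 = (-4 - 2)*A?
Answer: 1433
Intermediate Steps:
q(U, A) = -3 - 6*A (q(U, A) = -3 + (-4 - 2)*A = -3 - 6*A)
q(-1, -5) + 38*37 = (-3 - 6*(-5)) + 38*37 = (-3 + 30) + 1406 = 27 + 1406 = 1433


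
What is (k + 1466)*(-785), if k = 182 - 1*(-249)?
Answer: -1489145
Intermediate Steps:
k = 431 (k = 182 + 249 = 431)
(k + 1466)*(-785) = (431 + 1466)*(-785) = 1897*(-785) = -1489145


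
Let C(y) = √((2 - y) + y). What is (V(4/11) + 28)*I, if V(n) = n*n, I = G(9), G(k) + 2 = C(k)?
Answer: -6808/121 + 3404*√2/121 ≈ -16.479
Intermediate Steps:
C(y) = √2
G(k) = -2 + √2
I = -2 + √2 ≈ -0.58579
V(n) = n²
(V(4/11) + 28)*I = ((4/11)² + 28)*(-2 + √2) = (16/121 + 28)*(-2 + √2) = 3404*(-2 + √2)/121 = -6808/121 + 3404*√2/121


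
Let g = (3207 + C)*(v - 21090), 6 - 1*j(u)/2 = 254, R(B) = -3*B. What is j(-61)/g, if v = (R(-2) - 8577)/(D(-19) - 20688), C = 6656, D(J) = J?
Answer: 10270672/4307192407917 ≈ 2.3845e-6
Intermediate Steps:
j(u) = -496 (j(u) = 12 - 2*254 = 12 - 508 = -496)
v = 8571/20707 (v = (-3*(-2) - 8577)/(-19 - 20688) = (6 - 8577)/(-20707) = -8571*(-1/20707) = 8571/20707 ≈ 0.41392)
g = -4307192407917/20707 (g = (3207 + 6656)*(8571/20707 - 21090) = 9863*(-436702059/20707) = -4307192407917/20707 ≈ -2.0801e+8)
j(-61)/g = -496/(-4307192407917/20707) = -496*(-20707/4307192407917) = 10270672/4307192407917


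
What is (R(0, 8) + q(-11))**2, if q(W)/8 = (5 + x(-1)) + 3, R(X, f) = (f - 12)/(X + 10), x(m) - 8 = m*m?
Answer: 459684/25 ≈ 18387.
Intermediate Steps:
x(m) = 8 + m**2 (x(m) = 8 + m*m = 8 + m**2)
R(X, f) = (-12 + f)/(10 + X)
q(W) = 136 (q(W) = 8*((5 + (8 + (-1)**2)) + 3) = 8*((5 + (8 + 1)) + 3) = 8*((5 + 9) + 3) = 8*(14 + 3) = 8*17 = 136)
(R(0, 8) + q(-11))**2 = ((-12 + 8)/(10 + 0) + 136)**2 = (-4/10 + 136)**2 = ((1/10)*(-4) + 136)**2 = (-2/5 + 136)**2 = (678/5)**2 = 459684/25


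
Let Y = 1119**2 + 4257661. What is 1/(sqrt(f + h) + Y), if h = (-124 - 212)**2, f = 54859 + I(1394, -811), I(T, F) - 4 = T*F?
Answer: 5509822/30358139434459 - 15*I*sqrt(4279)/30358139434459 ≈ 1.8149e-7 - 3.2321e-11*I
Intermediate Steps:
I(T, F) = 4 + F*T (I(T, F) = 4 + T*F = 4 + F*T)
f = -1075671 (f = 54859 + (4 - 811*1394) = 54859 + (4 - 1130534) = 54859 - 1130530 = -1075671)
h = 112896 (h = (-336)**2 = 112896)
Y = 5509822 (Y = 1252161 + 4257661 = 5509822)
1/(sqrt(f + h) + Y) = 1/(sqrt(-1075671 + 112896) + 5509822) = 1/(sqrt(-962775) + 5509822) = 1/(15*I*sqrt(4279) + 5509822) = 1/(5509822 + 15*I*sqrt(4279))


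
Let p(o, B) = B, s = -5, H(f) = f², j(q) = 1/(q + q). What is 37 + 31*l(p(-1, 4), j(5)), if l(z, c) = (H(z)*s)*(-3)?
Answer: 7477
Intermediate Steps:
j(q) = 1/(2*q)
l(z, c) = 15*z² (l(z, c) = (z²*(-5))*(-3) = -5*z²*(-3) = 15*z²)
37 + 31*l(p(-1, 4), j(5)) = 37 + 31*(15*4²) = 37 + 31*(15*16) = 37 + 31*240 = 37 + 7440 = 7477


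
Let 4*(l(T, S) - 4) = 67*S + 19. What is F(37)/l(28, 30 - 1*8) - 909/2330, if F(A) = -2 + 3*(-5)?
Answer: -1530121/3515970 ≈ -0.43519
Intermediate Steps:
F(A) = -17 (F(A) = -2 - 15 = -17)
l(T, S) = 35/4 + 67*S/4 (l(T, S) = 4 + (67*S + 19)/4 = 4 + (19 + 67*S)/4 = 4 + (19/4 + 67*S/4) = 35/4 + 67*S/4)
F(37)/l(28, 30 - 1*8) - 909/2330 = -17/(35/4 + 67*(30 - 1*8)/4) - 909/2330 = -17/(35/4 + 67*(30 - 8)/4) - 909*1/2330 = -17/(35/4 + (67/4)*22) - 909/2330 = -17/(35/4 + 737/2) - 909/2330 = -17/1509/4 - 909/2330 = -17*4/1509 - 909/2330 = -68/1509 - 909/2330 = -1530121/3515970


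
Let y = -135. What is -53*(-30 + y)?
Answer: 8745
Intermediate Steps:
-53*(-30 + y) = -53*(-30 - 135) = -53*(-165) = 8745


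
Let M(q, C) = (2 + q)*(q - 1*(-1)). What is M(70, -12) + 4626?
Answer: 9738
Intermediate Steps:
M(q, C) = (1 + q)*(2 + q) (M(q, C) = (2 + q)*(q + 1) = (2 + q)*(1 + q) = (1 + q)*(2 + q))
M(70, -12) + 4626 = (2 + 70² + 3*70) + 4626 = (2 + 4900 + 210) + 4626 = 5112 + 4626 = 9738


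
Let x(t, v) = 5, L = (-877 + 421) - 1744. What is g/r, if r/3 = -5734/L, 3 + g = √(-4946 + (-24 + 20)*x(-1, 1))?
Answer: -1100/2867 + 1100*I*√4966/8601 ≈ -0.38368 + 9.0125*I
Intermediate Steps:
L = -2200 (L = -456 - 1744 = -2200)
g = -3 + I*√4966 (g = -3 + √(-4946 + (-24 + 20)*5) = -3 + √(-4946 - 4*5) = -3 + √(-4946 - 20) = -3 + √(-4966) = -3 + I*√4966 ≈ -3.0 + 70.47*I)
r = 8601/1100 (r = 3*(-5734/(-2200)) = 3*(-5734*(-1/2200)) = 3*(2867/1100) = 8601/1100 ≈ 7.8191)
g/r = (-3 + I*√4966)/(8601/1100) = (-3 + I*√4966)*(1100/8601) = -1100/2867 + 1100*I*√4966/8601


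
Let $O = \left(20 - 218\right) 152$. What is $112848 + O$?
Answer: $82752$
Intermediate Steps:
$O = -30096$ ($O = \left(-198\right) 152 = -30096$)
$112848 + O = 112848 - 30096 = 82752$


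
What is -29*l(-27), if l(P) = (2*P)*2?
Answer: 3132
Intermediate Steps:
l(P) = 4*P
-29*l(-27) = -116*(-27) = -29*(-108) = 3132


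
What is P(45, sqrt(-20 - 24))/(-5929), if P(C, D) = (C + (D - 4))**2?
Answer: -1637/5929 - 164*I*sqrt(11)/5929 ≈ -0.2761 - 0.09174*I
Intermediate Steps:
P(C, D) = (-4 + C + D)**2 (P(C, D) = (C + (-4 + D))**2 = (-4 + C + D)**2)
P(45, sqrt(-20 - 24))/(-5929) = (-4 + 45 + sqrt(-20 - 24))**2/(-5929) = (-4 + 45 + sqrt(-44))**2*(-1/5929) = (-4 + 45 + 2*I*sqrt(11))**2*(-1/5929) = (41 + 2*I*sqrt(11))**2*(-1/5929) = -(41 + 2*I*sqrt(11))**2/5929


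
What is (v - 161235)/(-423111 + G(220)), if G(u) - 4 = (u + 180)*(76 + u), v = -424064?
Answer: 45023/23439 ≈ 1.9209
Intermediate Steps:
G(u) = 4 + (76 + u)*(180 + u) (G(u) = 4 + (u + 180)*(76 + u) = 4 + (180 + u)*(76 + u) = 4 + (76 + u)*(180 + u))
(v - 161235)/(-423111 + G(220)) = (-424064 - 161235)/(-423111 + (13684 + 220² + 256*220)) = -585299/(-423111 + (13684 + 48400 + 56320)) = -585299/(-423111 + 118404) = -585299/(-304707) = -585299*(-1/304707) = 45023/23439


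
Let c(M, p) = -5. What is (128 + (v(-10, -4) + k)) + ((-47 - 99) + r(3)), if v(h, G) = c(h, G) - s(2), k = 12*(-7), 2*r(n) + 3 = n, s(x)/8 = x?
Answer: -123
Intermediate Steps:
s(x) = 8*x
r(n) = -3/2 + n/2
k = -84
v(h, G) = -21 (v(h, G) = -5 - 8*2 = -5 - 1*16 = -5 - 16 = -21)
(128 + (v(-10, -4) + k)) + ((-47 - 99) + r(3)) = (128 + (-21 - 84)) + ((-47 - 99) + (-3/2 + (½)*3)) = (128 - 105) + (-146 + (-3/2 + 3/2)) = 23 + (-146 + 0) = 23 - 146 = -123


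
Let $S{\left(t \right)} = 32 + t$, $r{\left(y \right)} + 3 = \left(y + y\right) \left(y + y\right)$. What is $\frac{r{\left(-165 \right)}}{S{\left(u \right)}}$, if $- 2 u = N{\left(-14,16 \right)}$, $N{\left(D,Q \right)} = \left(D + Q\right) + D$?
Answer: $\frac{108897}{38} \approx 2865.7$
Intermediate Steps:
$N{\left(D,Q \right)} = Q + 2 D$
$r{\left(y \right)} = -3 + 4 y^{2}$ ($r{\left(y \right)} = -3 + \left(y + y\right) \left(y + y\right) = -3 + 2 y 2 y = -3 + 4 y^{2}$)
$u = 6$ ($u = - \frac{16 + 2 \left(-14\right)}{2} = - \frac{16 - 28}{2} = \left(- \frac{1}{2}\right) \left(-12\right) = 6$)
$\frac{r{\left(-165 \right)}}{S{\left(u \right)}} = \frac{-3 + 4 \left(-165\right)^{2}}{32 + 6} = \frac{-3 + 4 \cdot 27225}{38} = \left(-3 + 108900\right) \frac{1}{38} = 108897 \cdot \frac{1}{38} = \frac{108897}{38}$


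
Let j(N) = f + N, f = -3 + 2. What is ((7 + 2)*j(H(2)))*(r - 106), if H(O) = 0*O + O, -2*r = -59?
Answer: -1377/2 ≈ -688.50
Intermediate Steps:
r = 59/2 (r = -1/2*(-59) = 59/2 ≈ 29.500)
f = -1
H(O) = O (H(O) = 0 + O = O)
j(N) = -1 + N
((7 + 2)*j(H(2)))*(r - 106) = ((7 + 2)*(-1 + 2))*(59/2 - 106) = (9*1)*(-153/2) = 9*(-153/2) = -1377/2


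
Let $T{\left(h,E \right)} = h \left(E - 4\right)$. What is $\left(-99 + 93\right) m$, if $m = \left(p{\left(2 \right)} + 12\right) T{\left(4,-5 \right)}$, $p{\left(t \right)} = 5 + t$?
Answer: $4104$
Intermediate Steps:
$T{\left(h,E \right)} = h \left(-4 + E\right)$
$m = -684$ ($m = \left(\left(5 + 2\right) + 12\right) 4 \left(-4 - 5\right) = \left(7 + 12\right) 4 \left(-9\right) = 19 \left(-36\right) = -684$)
$\left(-99 + 93\right) m = \left(-99 + 93\right) \left(-684\right) = \left(-6\right) \left(-684\right) = 4104$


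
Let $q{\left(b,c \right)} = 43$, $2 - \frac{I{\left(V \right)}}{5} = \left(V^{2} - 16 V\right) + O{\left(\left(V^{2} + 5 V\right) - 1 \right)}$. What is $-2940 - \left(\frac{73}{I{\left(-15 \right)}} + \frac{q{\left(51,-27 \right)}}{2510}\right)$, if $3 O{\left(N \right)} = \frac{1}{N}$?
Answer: $- \frac{381811975351}{129868655} \approx -2940.0$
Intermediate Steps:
$O{\left(N \right)} = \frac{1}{3 N}$
$I{\left(V \right)} = 10 - 5 V^{2} + 80 V - \frac{5}{3 \left(-1 + V^{2} + 5 V\right)}$ ($I{\left(V \right)} = 10 - 5 \left(\left(V^{2} - 16 V\right) + \frac{1}{3 \left(\left(V^{2} + 5 V\right) - 1\right)}\right) = 10 - 5 \left(\left(V^{2} - 16 V\right) + \frac{1}{3 \left(-1 + V^{2} + 5 V\right)}\right) = 10 - 5 \left(V^{2} - 16 V + \frac{1}{3 \left(-1 + V^{2} + 5 V\right)}\right) = 10 - \left(- 80 V + 5 V^{2} + \frac{5}{3 \left(-1 + V^{2} + 5 V\right)}\right) = 10 - 5 V^{2} + 80 V - \frac{5}{3 \left(-1 + V^{2} + 5 V\right)}$)
$-2940 - \left(\frac{73}{I{\left(-15 \right)}} + \frac{q{\left(51,-27 \right)}}{2510}\right) = -2940 - \left(\frac{73}{\frac{5}{3} \frac{1}{-1 + \left(-15\right)^{2} + 5 \left(-15\right)} \left(-1 + 3 \left(-1 + \left(-15\right)^{2} + 5 \left(-15\right)\right) \left(2 - \left(-15\right)^{2} + 16 \left(-15\right)\right)\right)} + \frac{43}{2510}\right) = -2940 - \left(\frac{73}{\frac{5}{3} \frac{1}{-1 + 225 - 75} \left(-1 + 3 \left(-1 + 225 - 75\right) \left(2 - 225 - 240\right)\right)} + 43 \cdot \frac{1}{2510}\right) = -2940 - \left(\frac{73}{\frac{5}{3} \cdot \frac{1}{149} \left(-1 + 3 \cdot 149 \left(2 - 225 - 240\right)\right)} + \frac{43}{2510}\right) = -2940 - \left(\frac{73}{\frac{5}{3} \cdot \frac{1}{149} \left(-1 + 3 \cdot 149 \left(-463\right)\right)} + \frac{43}{2510}\right) = -2940 - \left(\frac{73}{\frac{5}{3} \cdot \frac{1}{149} \left(-1 - 206961\right)} + \frac{43}{2510}\right) = -2940 - \left(\frac{73}{\frac{5}{3} \cdot \frac{1}{149} \left(-206962\right)} + \frac{43}{2510}\right) = -2940 - \left(\frac{73}{- \frac{1034810}{447}} + \frac{43}{2510}\right) = -2940 - \left(73 \left(- \frac{447}{1034810}\right) + \frac{43}{2510}\right) = -2940 - \left(- \frac{32631}{1034810} + \frac{43}{2510}\right) = -2940 - - \frac{1870349}{129868655} = -2940 + \frac{1870349}{129868655} = - \frac{381811975351}{129868655}$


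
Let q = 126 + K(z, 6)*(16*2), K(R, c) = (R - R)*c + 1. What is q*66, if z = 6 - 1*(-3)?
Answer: 10428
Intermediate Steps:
z = 9 (z = 6 + 3 = 9)
K(R, c) = 1 (K(R, c) = 0*c + 1 = 0 + 1 = 1)
q = 158 (q = 126 + 1*(16*2) = 126 + 1*32 = 126 + 32 = 158)
q*66 = 158*66 = 10428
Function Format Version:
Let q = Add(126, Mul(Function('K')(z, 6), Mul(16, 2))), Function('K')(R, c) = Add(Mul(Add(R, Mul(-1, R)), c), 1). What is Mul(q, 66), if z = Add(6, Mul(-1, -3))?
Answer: 10428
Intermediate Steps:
z = 9 (z = Add(6, 3) = 9)
Function('K')(R, c) = 1 (Function('K')(R, c) = Add(Mul(0, c), 1) = Add(0, 1) = 1)
q = 158 (q = Add(126, Mul(1, Mul(16, 2))) = Add(126, Mul(1, 32)) = Add(126, 32) = 158)
Mul(q, 66) = Mul(158, 66) = 10428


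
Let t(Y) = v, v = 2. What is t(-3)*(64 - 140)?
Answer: -152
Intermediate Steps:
t(Y) = 2
t(-3)*(64 - 140) = 2*(64 - 140) = 2*(-76) = -152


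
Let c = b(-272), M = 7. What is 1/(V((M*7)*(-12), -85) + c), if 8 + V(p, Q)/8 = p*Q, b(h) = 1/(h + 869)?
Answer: 597/238666273 ≈ 2.5014e-6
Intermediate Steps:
b(h) = 1/(869 + h)
c = 1/597 (c = 1/(869 - 272) = 1/597 ≈ 0.0016750)
V(p, Q) = -64 + 8*Q*p (V(p, Q) = -64 + 8*(p*Q) = -64 + 8*(Q*p) = -64 + 8*Q*p)
1/(V((M*7)*(-12), -85) + c) = 1/((-64 + 8*(-85)*((7*7)*(-12))) + 1/597) = 1/((-64 + 8*(-85)*(49*(-12))) + 1/597) = 1/((-64 + 8*(-85)*(-588)) + 1/597) = 1/((-64 + 399840) + 1/597) = 1/(399776 + 1/597) = 1/(238666273/597) = 597/238666273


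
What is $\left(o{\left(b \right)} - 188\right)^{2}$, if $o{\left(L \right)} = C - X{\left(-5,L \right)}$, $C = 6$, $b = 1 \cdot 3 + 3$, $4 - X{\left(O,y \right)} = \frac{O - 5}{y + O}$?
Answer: $38416$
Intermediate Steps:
$X{\left(O,y \right)} = 4 - \frac{-5 + O}{O + y}$ ($X{\left(O,y \right)} = 4 - \frac{O - 5}{y + O} = 4 - \frac{-5 + O}{O + y}$)
$b = 6$ ($b = 3 + 3 = 6$)
$o{\left(L \right)} = 6 - \frac{-10 + 4 L}{-5 + L}$ ($o{\left(L \right)} = 6 - \frac{5 + 3 \left(-5\right) + 4 L}{-5 + L} = 6 - \frac{5 - 15 + 4 L}{-5 + L} = 6 - \frac{-10 + 4 L}{-5 + L}$)
$\left(o{\left(b \right)} - 188\right)^{2} = \left(\frac{2 \left(-10 + 6\right)}{-5 + 6} - 188\right)^{2} = \left(2 \cdot 1^{-1} \left(-4\right) - 188\right)^{2} = \left(2 \cdot 1 \left(-4\right) - 188\right)^{2} = \left(-8 - 188\right)^{2} = \left(-196\right)^{2} = 38416$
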